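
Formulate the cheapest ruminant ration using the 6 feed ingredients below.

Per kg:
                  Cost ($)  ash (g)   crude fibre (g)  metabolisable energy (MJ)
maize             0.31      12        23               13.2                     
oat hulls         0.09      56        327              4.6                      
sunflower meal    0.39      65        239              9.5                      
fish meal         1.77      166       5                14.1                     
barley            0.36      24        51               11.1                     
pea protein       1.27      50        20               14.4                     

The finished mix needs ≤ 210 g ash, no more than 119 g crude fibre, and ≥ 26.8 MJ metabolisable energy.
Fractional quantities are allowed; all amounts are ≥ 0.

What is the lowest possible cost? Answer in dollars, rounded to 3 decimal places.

$0.625

Set it up as a linear program. Let x1 = kg of maize, x2 = kg of oat hulls, x3 = kg of sunflower meal, x4 = kg of fish meal, x5 = kg of barley, x6 = kg of pea protein.
Minimize 0.31x1 + 0.09x2 + 0.39x3 + 1.77x4 + 0.36x5 + 1.27x6 s.t.:
  12x1 + 56x2 + 65x3 + 166x4 + 24x5 + 50x6 ≤ 210   (ash)
  23x1 + 327x2 + 239x3 + 5x4 + 51x5 + 20x6 ≤ 119   (crude fibre)
  13.2x1 + 4.6x2 + 9.5x3 + 14.1x4 + 11.1x5 + 14.4x6 ≥ 26.8   (metabolisable energy)
  x1, x2, x3, x4, x5, x6 ≥ 0.
At the optimum only maize, oat hulls are positive (sunflower meal, fish meal, barley, pea protein = 0). Binding constraints: crude fibre and metabolisable energy.
Solving gives x1 = 1.951, x2 = 0.2267.
Hence cost = 0.31·1.951 + 0.09·0.2267 = $0.62521.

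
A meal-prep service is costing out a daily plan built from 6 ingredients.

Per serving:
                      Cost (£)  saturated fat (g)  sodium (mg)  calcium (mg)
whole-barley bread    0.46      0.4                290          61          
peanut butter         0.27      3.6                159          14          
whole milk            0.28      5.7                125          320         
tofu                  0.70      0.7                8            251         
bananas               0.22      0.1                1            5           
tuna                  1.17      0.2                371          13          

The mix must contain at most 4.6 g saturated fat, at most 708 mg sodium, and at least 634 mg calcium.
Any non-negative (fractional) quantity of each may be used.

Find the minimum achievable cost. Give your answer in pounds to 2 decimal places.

Set it up as a linear program. Let x1 = servings of whole-barley bread, x2 = servings of peanut butter, x3 = servings of whole milk, x4 = servings of tofu, x5 = servings of bananas, x6 = servings of tuna.
Minimize 0.46x1 + 0.27x2 + 0.28x3 + 0.7x4 + 0.22x5 + 1.17x6 with:
  0.4x1 + 3.6x2 + 5.7x3 + 0.7x4 + 0.1x5 + 0.2x6 ≤ 4.6   (saturated fat)
  290x1 + 159x2 + 125x3 + 8x4 + 1x5 + 371x6 ≤ 708   (sodium)
  61x1 + 14x2 + 320x3 + 251x4 + 5x5 + 13x6 ≥ 634   (calcium)
  x1, x2, x3, x4, x5, x6 ≥ 0.
The optimal basis is {whole milk, tofu}; whole-barley bread, peanut butter, bananas, tuna drop out. The saturated fat and calcium requirements are met with equality.
Solving gives x3 = 0.589, x4 = 1.775.
Objective = 0.28·0.589 + 0.7·1.775 = 1.4074.

£1.41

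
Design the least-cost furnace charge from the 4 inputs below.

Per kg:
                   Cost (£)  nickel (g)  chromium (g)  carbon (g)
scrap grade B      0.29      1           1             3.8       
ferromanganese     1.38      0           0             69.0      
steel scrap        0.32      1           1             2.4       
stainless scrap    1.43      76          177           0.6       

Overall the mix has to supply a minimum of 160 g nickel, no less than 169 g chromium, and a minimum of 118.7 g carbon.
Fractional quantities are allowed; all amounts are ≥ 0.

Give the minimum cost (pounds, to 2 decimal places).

Let x1 = kg of scrap grade B, x2 = kg of ferromanganese, x3 = kg of steel scrap, x4 = kg of stainless scrap.
Minimise 0.29x1 + 1.38x2 + 0.32x3 + 1.43x4 with:
  1x1 + 1x3 + 76x4 ≥ 160   (nickel)
  1x1 + 1x3 + 177x4 ≥ 169   (chromium)
  3.8x1 + 69x2 + 2.4x3 + 0.6x4 ≥ 118.7   (carbon)
  x1, x2, x3, x4 ≥ 0.
The optimal basis is {ferromanganese, stainless scrap}; scrap grade B, steel scrap drop out. The nickel and carbon requirements are met with equality.
So ferromanganese = 1.702 kg, stainless scrap = 2.105 kg.
Hence cost = 1.38·1.702 + 1.43·2.105 = £5.3589.

£5.36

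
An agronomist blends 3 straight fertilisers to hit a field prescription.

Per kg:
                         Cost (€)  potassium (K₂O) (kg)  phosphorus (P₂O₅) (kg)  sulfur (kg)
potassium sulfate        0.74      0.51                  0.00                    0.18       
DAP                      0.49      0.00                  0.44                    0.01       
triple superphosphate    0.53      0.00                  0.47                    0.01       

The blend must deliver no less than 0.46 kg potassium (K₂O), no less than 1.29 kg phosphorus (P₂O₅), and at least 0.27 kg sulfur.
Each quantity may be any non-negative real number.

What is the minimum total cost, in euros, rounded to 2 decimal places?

€2.43

Let x1 = kg of potassium sulfate, x2 = kg of DAP, x3 = kg of triple superphosphate.
Minimise 0.74x1 + 0.49x2 + 0.53x3 with:
  0.51x1 ≥ 0.46   (potassium (K₂O))
  0.44x2 + 0.47x3 ≥ 1.29   (phosphorus (P₂O₅))
  0.18x1 + 0.01x2 + 0.01x3 ≥ 0.27   (sulfur)
  x1, x2, x3 ≥ 0.
The cheapest feasible vertex uses only potassium sulfate, DAP; triple superphosphate is not used. There the phosphorus (P₂O₅) and sulfur constraints are tight.
Solving gives x1 = 1.337, x2 = 2.932.
Objective = 0.74·1.337 + 0.49·2.932 = 2.4261.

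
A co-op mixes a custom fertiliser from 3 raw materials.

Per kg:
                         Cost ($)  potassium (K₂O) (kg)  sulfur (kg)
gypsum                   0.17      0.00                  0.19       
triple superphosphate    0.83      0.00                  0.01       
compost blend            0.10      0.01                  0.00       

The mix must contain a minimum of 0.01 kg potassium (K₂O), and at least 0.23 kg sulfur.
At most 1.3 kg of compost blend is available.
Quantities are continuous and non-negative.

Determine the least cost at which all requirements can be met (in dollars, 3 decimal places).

Set it up as a linear program. Let x1 = kg of gypsum, x2 = kg of triple superphosphate, x3 = kg of compost blend.
Minimize 0.17x1 + 0.83x2 + 0.1x3 s.t.:
  0.01x3 ≥ 0.01   (potassium (K₂O))
  0.19x1 + 0.01x2 ≥ 0.23   (sulfur)
  x3 ≤ 1.3
  x1, x2, x3 ≥ 0.
The cheapest feasible vertex uses only gypsum, compost blend; triple superphosphate is not used. There the potassium (K₂O) and sulfur constraints are tight.
So gypsum = 1.211 kg, compost blend = 1 kg.
Hence cost = 0.17·1.211 + 0.1·1 = $0.30587.

$0.306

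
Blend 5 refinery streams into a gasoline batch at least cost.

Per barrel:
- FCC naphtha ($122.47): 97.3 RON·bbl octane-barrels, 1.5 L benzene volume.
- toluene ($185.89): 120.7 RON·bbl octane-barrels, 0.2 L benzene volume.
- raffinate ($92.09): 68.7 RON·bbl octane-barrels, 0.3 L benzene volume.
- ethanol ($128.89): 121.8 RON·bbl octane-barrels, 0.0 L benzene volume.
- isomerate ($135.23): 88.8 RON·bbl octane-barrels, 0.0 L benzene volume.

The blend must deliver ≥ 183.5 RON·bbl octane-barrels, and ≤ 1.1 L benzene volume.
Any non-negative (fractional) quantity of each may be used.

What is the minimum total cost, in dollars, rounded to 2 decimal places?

$194.18

Let x1 = barrels of FCC naphtha, x2 = barrels of toluene, x3 = barrels of raffinate, x4 = barrels of ethanol, x5 = barrels of isomerate.
Minimize 122.47x1 + 185.89x2 + 92.09x3 + 128.89x4 + 135.23x5 s.t.:
  97.3x1 + 120.7x2 + 68.7x3 + 121.8x4 + 88.8x5 ≥ 183.5   (octane-barrels)
  1.5x1 + 0.2x2 + 0.3x3 ≤ 1.1   (benzene volume)
  x1, x2, x3, x4, x5 ≥ 0.
The minimum-cost mix takes nothing from FCC naphtha, toluene, raffinate, isomerate — only ethanol. There the octane-barrels constraint is tight.
Solving gives x4 = 1.50657.
Cost = 128.89·1.50657 = 194.1818.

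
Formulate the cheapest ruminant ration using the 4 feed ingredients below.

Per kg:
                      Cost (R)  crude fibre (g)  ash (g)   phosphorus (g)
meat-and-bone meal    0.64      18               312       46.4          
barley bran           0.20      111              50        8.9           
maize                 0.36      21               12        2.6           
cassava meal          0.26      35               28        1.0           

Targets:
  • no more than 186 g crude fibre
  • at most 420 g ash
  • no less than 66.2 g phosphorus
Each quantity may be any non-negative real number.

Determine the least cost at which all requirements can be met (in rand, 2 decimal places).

Set it up as a linear program. Let x1 = kg of meat-and-bone meal, x2 = kg of barley bran, x3 = kg of maize, x4 = kg of cassava meal.
Minimize 0.64x1 + 0.2x2 + 0.36x3 + 0.26x4 s.t.:
  18x1 + 111x2 + 21x3 + 35x4 ≤ 186   (crude fibre)
  312x1 + 50x2 + 12x3 + 28x4 ≤ 420   (ash)
  46.4x1 + 8.9x2 + 2.6x3 + 1x4 ≥ 66.2   (phosphorus)
  x1, x2, x3, x4 ≥ 0.
The cheapest feasible vertex uses only meat-and-bone meal, barley bran, maize; cassava meal is not used. There the crude fibre, ash, phosphorus constraints are tight.
That vertex is x1 = 1.082, x2 = 0.9583, x3 = 2.864.
Objective = 0.64·1.082 + 0.2·0.9583 + 0.36·2.864 = 1.9152.

R1.92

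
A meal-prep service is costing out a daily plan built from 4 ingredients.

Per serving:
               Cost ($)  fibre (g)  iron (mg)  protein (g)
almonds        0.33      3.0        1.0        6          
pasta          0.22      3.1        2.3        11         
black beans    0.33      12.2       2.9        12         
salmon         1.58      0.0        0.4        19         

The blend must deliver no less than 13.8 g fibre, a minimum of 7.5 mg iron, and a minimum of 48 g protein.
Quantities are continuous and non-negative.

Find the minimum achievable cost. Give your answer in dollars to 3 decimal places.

$0.963

Set it up as a linear program. Let x1 = servings of almonds, x2 = servings of pasta, x3 = servings of black beans, x4 = servings of salmon.
min 0.33x1 + 0.22x2 + 0.33x3 + 1.58x4 subject to:
  3x1 + 3.1x2 + 12.2x3 ≥ 13.8   (fibre)
  1x1 + 2.3x2 + 2.9x3 + 0.4x4 ≥ 7.5   (iron)
  6x1 + 11x2 + 12x3 + 19x4 ≥ 48   (protein)
  x1, x2, x3, x4 ≥ 0.
The cheapest feasible vertex uses only pasta, black beans; almonds, salmon are not used. Binding constraints: fibre and protein.
So pasta = 4.33 servings, black beans = 0.03093 servings.
Objective = 0.22·4.33 + 0.33·0.03093 = 0.96281.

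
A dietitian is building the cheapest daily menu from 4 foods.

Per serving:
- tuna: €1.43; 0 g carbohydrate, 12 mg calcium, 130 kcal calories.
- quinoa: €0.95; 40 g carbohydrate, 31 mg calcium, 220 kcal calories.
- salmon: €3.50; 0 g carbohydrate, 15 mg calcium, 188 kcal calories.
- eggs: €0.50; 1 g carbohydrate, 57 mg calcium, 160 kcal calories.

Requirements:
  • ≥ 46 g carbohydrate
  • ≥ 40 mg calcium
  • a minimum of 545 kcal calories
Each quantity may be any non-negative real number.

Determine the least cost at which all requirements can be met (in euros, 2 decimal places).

€1.99

Let x1 = servings of tuna, x2 = servings of quinoa, x3 = servings of salmon, x4 = servings of eggs.
Minimise 1.43x1 + 0.95x2 + 3.5x3 + 0.5x4 subject to:
  40x2 + 1x4 ≥ 46   (carbohydrate)
  12x1 + 31x2 + 15x3 + 57x4 ≥ 40   (calcium)
  130x1 + 220x2 + 188x3 + 160x4 ≥ 545   (calories)
  x1, x2, x3, x4 ≥ 0.
The optimal basis is {quinoa, eggs}; tuna, salmon drop out. Binding constraints: carbohydrate and calories.
That vertex is x2 = 1.103, x4 = 1.89.
Total cost: 0.95·1.103 + 0.5·1.89 = 1.9929.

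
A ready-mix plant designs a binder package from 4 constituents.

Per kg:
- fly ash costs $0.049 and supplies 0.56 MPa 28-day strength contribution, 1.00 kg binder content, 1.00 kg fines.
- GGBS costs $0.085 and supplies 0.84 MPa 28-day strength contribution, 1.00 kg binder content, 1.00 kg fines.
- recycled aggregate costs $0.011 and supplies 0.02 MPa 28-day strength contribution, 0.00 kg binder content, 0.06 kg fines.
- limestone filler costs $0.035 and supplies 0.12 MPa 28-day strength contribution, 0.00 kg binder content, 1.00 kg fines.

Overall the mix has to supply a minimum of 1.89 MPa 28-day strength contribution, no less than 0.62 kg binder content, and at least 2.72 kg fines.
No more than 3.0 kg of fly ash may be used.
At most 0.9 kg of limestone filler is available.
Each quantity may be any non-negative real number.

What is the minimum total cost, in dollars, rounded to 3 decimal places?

This is a linear program. Let x1 = kg of fly ash, x2 = kg of GGBS, x3 = kg of recycled aggregate, x4 = kg of limestone filler.
Minimize 0.049x1 + 0.085x2 + 0.011x3 + 0.035x4 s.t.:
  0.56x1 + 0.84x2 + 0.02x3 + 0.12x4 ≥ 1.89   (28-day strength contribution)
  1x1 + 1x2 ≥ 0.62   (binder content)
  1x1 + 1x2 + 0.06x3 + 1x4 ≥ 2.72   (fines)
  x1 ≤ 3
  x4 ≤ 0.9
  x1, x2, x3, x4 ≥ 0.
The cheapest feasible vertex uses only fly ash, GGBS; recycled aggregate, limestone filler are not used. The 28-day strength contribution and the fly ash cap requirements are met with equality.
Solving gives x1 = 3, x2 = 0.25.
Hence cost = 0.049·3 + 0.085·0.25 = $0.16825.

$0.168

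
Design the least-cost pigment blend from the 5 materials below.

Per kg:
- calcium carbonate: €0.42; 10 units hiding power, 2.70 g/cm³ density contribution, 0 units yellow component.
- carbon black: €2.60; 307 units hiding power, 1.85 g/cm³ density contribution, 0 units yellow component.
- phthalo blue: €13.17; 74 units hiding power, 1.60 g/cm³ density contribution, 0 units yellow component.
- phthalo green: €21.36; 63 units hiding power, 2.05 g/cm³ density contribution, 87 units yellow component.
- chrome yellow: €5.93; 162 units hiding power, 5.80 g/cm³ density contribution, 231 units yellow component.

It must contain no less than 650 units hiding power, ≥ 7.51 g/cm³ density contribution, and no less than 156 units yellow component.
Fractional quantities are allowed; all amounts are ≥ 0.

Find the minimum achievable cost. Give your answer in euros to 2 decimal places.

This is a linear program. Let x1 = kg of calcium carbonate, x2 = kg of carbon black, x3 = kg of phthalo blue, x4 = kg of phthalo green, x5 = kg of chrome yellow.
min 0.42x1 + 2.6x2 + 13.17x3 + 21.36x4 + 5.93x5 with:
  10x1 + 307x2 + 74x3 + 63x4 + 162x5 ≥ 650   (hiding power)
  2.7x1 + 1.85x2 + 1.6x3 + 2.05x4 + 5.8x5 ≥ 7.51   (density contribution)
  87x4 + 231x5 ≥ 156   (yellow component)
  x1, x2, x3, x4, x5 ≥ 0.
At the optimum only calcium carbonate, carbon black, chrome yellow are positive (phthalo blue, phthalo green = 0). The hiding power, density contribution, yellow component requirements are met with equality.
Solving gives x1 = 0.1271, x2 = 1.757, x5 = 0.6753.
Cost = 0.42·0.1271 + 2.6·1.757 + 5.93·0.6753 = 8.6261.

€8.63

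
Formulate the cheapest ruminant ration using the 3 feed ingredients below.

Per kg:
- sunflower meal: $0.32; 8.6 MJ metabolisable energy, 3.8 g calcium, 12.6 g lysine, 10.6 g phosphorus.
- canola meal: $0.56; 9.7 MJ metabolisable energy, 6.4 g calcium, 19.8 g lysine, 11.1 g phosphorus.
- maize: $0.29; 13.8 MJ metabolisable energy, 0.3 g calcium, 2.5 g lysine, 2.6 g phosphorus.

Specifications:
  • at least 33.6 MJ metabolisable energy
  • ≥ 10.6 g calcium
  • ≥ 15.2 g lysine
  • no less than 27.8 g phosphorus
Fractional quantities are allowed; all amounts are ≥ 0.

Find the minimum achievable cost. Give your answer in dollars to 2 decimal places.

$1.09

This is a linear program. Let x1 = kg of sunflower meal, x2 = kg of canola meal, x3 = kg of maize.
Minimize 0.32x1 + 0.56x2 + 0.29x3 subject to:
  8.6x1 + 9.7x2 + 13.8x3 ≥ 33.6   (metabolisable energy)
  3.8x1 + 6.4x2 + 0.3x3 ≥ 10.6   (calcium)
  12.6x1 + 19.8x2 + 2.5x3 ≥ 15.2   (lysine)
  10.6x1 + 11.1x2 + 2.6x3 ≥ 27.8   (phosphorus)
  x1, x2, x3 ≥ 0.
The cheapest feasible vertex uses only sunflower meal, maize; canola meal is not used. Binding constraints: metabolisable energy and calcium.
So sunflower meal = 2.732 kg, maize = 0.7325 kg.
Cost = 0.32·2.732 + 0.29·0.7325 = 1.0867.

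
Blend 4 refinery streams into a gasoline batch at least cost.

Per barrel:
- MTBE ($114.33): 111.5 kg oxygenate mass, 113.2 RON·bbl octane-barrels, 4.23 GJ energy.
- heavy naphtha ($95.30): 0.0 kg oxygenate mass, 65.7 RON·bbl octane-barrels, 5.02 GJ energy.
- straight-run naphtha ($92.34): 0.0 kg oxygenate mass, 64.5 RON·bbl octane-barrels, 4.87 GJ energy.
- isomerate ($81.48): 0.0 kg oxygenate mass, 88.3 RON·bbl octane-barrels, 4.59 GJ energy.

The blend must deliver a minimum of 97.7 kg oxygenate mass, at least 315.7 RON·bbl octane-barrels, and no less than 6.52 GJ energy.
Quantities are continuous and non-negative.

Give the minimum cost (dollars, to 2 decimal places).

$299.97

This is a linear program. Let x1 = barrels of MTBE, x2 = barrels of heavy naphtha, x3 = barrels of straight-run naphtha, x4 = barrels of isomerate.
Minimise 114.33x1 + 95.3x2 + 92.34x3 + 81.48x4 subject to:
  111.5x1 ≥ 97.7   (oxygenate mass)
  113.2x1 + 65.7x2 + 64.5x3 + 88.3x4 ≥ 315.7   (octane-barrels)
  4.23x1 + 5.02x2 + 4.87x3 + 4.59x4 ≥ 6.52   (energy)
  x1, x2, x3, x4 ≥ 0.
At the optimum only MTBE, isomerate are positive (heavy naphtha, straight-run naphtha = 0). Binding constraints: oxygenate mass and octane-barrels.
Solving gives x1 = 0.87623, x4 = 2.452.
Hence cost = 114.33·0.87623 + 81.48·2.452 = $299.9683.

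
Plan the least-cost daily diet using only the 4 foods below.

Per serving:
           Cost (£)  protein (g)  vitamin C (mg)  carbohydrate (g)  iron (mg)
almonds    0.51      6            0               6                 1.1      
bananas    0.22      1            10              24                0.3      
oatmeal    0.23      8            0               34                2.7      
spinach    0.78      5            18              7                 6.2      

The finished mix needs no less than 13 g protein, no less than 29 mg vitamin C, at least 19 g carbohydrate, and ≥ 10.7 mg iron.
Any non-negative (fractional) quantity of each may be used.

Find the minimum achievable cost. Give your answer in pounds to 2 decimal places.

£1.34

Let x1 = servings of almonds, x2 = servings of bananas, x3 = servings of oatmeal, x4 = servings of spinach.
Minimize 0.51x1 + 0.22x2 + 0.23x3 + 0.78x4 with:
  6x1 + 1x2 + 8x3 + 5x4 ≥ 13   (protein)
  10x2 + 18x4 ≥ 29   (vitamin C)
  6x1 + 24x2 + 34x3 + 7x4 ≥ 19   (carbohydrate)
  1.1x1 + 0.3x2 + 2.7x3 + 6.2x4 ≥ 10.7   (iron)
  x1, x2, x3, x4 ≥ 0.
The minimum-cost mix takes nothing from almonds — only bananas, oatmeal, spinach. The protein, vitamin C, iron requirements are met with equality.
Optimal quantities: bananas = 0.3764 servings, oatmeal = 0.7017 servings, spinach = 1.402 servings.
Objective = 0.22·0.3764 + 0.23·0.7017 + 0.78·1.402 = 1.3378.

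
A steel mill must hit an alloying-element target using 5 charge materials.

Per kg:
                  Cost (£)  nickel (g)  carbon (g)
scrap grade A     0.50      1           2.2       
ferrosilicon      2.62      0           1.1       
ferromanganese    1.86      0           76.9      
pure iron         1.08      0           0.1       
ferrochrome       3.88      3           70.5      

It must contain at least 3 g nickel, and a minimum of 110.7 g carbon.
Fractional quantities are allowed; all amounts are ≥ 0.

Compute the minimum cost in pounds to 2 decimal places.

£4.02

This is a linear program. Let x1 = kg of scrap grade A, x2 = kg of ferrosilicon, x3 = kg of ferromanganese, x4 = kg of pure iron, x5 = kg of ferrochrome.
min 0.5x1 + 2.62x2 + 1.86x3 + 1.08x4 + 3.88x5 s.t.:
  1x1 + 3x5 ≥ 3   (nickel)
  2.2x1 + 1.1x2 + 76.9x3 + 0.1x4 + 70.5x5 ≥ 110.7   (carbon)
  x1, x2, x3, x4, x5 ≥ 0.
The cheapest feasible vertex uses only scrap grade A, ferromanganese; ferrosilicon, pure iron, ferrochrome are not used. There the nickel and carbon constraints are tight.
So scrap grade A = 3 kg, ferromanganese = 1.354 kg.
Cost = 0.5·3 + 1.86·1.354 = 4.0184.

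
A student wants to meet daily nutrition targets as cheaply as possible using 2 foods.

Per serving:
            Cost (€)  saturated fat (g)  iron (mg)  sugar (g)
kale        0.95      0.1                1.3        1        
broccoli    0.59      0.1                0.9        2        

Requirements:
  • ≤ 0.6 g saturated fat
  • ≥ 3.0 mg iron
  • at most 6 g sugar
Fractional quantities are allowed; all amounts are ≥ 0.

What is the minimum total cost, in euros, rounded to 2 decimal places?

Let x1 = servings of kale, x2 = servings of broccoli.
Minimize 0.95x1 + 0.59x2 subject to:
  0.1x1 + 0.1x2 ≤ 0.6   (saturated fat)
  1.3x1 + 0.9x2 ≥ 3   (iron)
  1x1 + 2x2 ≤ 6   (sugar)
  x1, x2 ≥ 0.
Both inputs are positive at the optimum. The iron and sugar requirements are met with equality.
Optimal quantities: kale = 0.3529 servings, broccoli = 2.824 servings.
Total cost: 0.95·0.3529 + 0.59·2.824 = 2.0014.

€2.00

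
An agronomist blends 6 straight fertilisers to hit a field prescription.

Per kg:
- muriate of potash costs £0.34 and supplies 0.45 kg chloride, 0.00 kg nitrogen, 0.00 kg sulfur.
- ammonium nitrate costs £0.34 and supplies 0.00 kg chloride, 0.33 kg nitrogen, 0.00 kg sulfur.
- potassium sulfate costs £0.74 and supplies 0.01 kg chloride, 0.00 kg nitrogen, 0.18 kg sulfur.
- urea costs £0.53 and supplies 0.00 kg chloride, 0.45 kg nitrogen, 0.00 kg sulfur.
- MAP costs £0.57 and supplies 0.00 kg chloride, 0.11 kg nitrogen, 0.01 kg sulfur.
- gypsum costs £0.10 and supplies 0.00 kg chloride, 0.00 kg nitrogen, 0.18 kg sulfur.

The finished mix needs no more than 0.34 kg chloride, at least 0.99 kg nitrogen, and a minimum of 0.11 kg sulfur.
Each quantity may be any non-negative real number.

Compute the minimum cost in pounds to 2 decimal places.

£1.08

Treat it as an LP. Let x1 = kg of muriate of potash, x2 = kg of ammonium nitrate, x3 = kg of potassium sulfate, x4 = kg of urea, x5 = kg of MAP, x6 = kg of gypsum.
Minimize 0.34x1 + 0.34x2 + 0.74x3 + 0.53x4 + 0.57x5 + 0.1x6 s.t.:
  0.45x1 + 0.01x3 ≤ 0.34   (chloride)
  0.33x2 + 0.45x4 + 0.11x5 ≥ 0.99   (nitrogen)
  0.18x3 + 0.01x5 + 0.18x6 ≥ 0.11   (sulfur)
  x1, x2, x3, x4, x5, x6 ≥ 0.
The cheapest feasible vertex uses only ammonium nitrate, gypsum; muriate of potash, potassium sulfate, urea, MAP are not used. Binding constraints: nitrogen and sulfur.
Optimal quantities: ammonium nitrate = 3 kg, gypsum = 0.6111 kg.
Cost = 0.34·3 + 0.1·0.6111 = 1.0811.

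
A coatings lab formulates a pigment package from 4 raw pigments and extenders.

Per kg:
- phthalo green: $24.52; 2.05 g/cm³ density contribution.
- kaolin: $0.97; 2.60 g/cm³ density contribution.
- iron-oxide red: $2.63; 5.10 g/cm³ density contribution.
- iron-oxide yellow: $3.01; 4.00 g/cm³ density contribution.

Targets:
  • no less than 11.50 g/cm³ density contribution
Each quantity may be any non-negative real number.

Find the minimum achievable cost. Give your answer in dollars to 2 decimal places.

Let x1 = kg of phthalo green, x2 = kg of kaolin, x3 = kg of iron-oxide red, x4 = kg of iron-oxide yellow.
Minimize 24.52x1 + 0.97x2 + 2.63x3 + 3.01x4 with:
  2.05x1 + 2.6x2 + 5.1x3 + 4x4 ≥ 11.5   (density contribution)
  x1, x2, x3, x4 ≥ 0.
The cheapest feasible vertex uses only kaolin; phthalo green, iron-oxide red, iron-oxide yellow are not used. The density contribution requirement is met with equality.
Solving gives x2 = 4.423.
Cost = 0.97·4.423 = 4.2903.

$4.29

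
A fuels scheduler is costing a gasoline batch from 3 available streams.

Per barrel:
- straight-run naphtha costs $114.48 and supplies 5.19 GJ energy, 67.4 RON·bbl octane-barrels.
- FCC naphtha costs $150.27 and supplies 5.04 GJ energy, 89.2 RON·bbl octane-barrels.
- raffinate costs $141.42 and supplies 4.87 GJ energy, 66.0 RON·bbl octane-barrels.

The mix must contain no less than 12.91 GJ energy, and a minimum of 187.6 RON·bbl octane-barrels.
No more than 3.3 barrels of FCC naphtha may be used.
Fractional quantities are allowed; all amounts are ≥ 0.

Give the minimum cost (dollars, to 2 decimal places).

$317.60

Set it up as a linear program. Let x1 = barrels of straight-run naphtha, x2 = barrels of FCC naphtha, x3 = barrels of raffinate.
Minimize 114.48x1 + 150.27x2 + 141.42x3 s.t.:
  5.19x1 + 5.04x2 + 4.87x3 ≥ 12.91   (energy)
  67.4x1 + 89.2x2 + 66x3 ≥ 187.6   (octane-barrels)
  x2 ≤ 3.3
  x1, x2, x3 ≥ 0.
The minimum-cost mix takes nothing from raffinate — only straight-run naphtha, FCC naphtha. The energy and octane-barrels requirements are met with equality.
Optimal quantities: straight-run naphtha = 1.6719 barrels, FCC naphtha = 0.83982 barrels.
Total cost: 114.48·1.6719 + 150.27·0.83982 = 317.5989.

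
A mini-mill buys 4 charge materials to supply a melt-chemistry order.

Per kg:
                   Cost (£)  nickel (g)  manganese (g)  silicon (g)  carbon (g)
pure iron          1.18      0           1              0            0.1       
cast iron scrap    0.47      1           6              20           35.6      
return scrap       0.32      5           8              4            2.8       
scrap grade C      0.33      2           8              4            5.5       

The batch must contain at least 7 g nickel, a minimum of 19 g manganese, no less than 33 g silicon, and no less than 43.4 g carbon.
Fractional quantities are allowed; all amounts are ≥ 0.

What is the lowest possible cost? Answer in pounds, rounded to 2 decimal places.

£1.08

Set it up as a linear program. Let x1 = kg of pure iron, x2 = kg of cast iron scrap, x3 = kg of return scrap, x4 = kg of scrap grade C.
Minimise 1.18x1 + 0.47x2 + 0.32x3 + 0.33x4 subject to:
  1x2 + 5x3 + 2x4 ≥ 7   (nickel)
  1x1 + 6x2 + 8x3 + 8x4 ≥ 19   (manganese)
  20x2 + 4x3 + 4x4 ≥ 33   (silicon)
  0.1x1 + 35.6x2 + 2.8x3 + 5.5x4 ≥ 43.4   (carbon)
  x1, x2, x3, x4 ≥ 0.
The minimum-cost mix takes nothing from pure iron, scrap grade C — only cast iron scrap, return scrap. Binding constraints: manganese and silicon.
Solving gives x2 = 1.382, x3 = 1.338.
Hence cost = 0.47·1.382 + 0.32·1.338 = £1.0777.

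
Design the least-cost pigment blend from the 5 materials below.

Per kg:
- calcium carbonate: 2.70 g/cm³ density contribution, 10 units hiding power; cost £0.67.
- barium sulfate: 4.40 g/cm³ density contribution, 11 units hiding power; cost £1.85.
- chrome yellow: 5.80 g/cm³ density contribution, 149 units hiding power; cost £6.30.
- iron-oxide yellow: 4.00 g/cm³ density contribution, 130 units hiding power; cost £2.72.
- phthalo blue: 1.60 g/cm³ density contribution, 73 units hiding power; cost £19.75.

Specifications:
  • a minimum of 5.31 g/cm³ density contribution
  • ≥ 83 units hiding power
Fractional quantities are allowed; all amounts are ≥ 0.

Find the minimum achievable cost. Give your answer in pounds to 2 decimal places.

Set it up as a linear program. Let x1 = kg of calcium carbonate, x2 = kg of barium sulfate, x3 = kg of chrome yellow, x4 = kg of iron-oxide yellow, x5 = kg of phthalo blue.
min 0.67x1 + 1.85x2 + 6.3x3 + 2.72x4 + 19.75x5 s.t.:
  2.7x1 + 4.4x2 + 5.8x3 + 4x4 + 1.6x5 ≥ 5.31   (density contribution)
  10x1 + 11x2 + 149x3 + 130x4 + 73x5 ≥ 83   (hiding power)
  x1, x2, x3, x4, x5 ≥ 0.
At the optimum only calcium carbonate, iron-oxide yellow are positive (barium sulfate, chrome yellow, phthalo blue = 0). The density contribution and hiding power requirements are met with equality.
So calcium carbonate = 1.152 kg, iron-oxide yellow = 0.5498 kg.
Objective = 0.67·1.152 + 2.72·0.5498 = 2.2673.

£2.27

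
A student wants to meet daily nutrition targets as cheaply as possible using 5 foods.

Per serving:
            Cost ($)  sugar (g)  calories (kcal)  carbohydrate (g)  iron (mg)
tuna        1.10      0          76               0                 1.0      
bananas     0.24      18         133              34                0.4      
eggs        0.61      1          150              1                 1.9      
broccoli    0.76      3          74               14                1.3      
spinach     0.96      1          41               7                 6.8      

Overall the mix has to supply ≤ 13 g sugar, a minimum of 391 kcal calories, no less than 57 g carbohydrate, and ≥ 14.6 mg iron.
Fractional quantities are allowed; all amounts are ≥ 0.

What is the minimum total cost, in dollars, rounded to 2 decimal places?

Treat it as an LP. Let x1 = servings of tuna, x2 = servings of bananas, x3 = servings of eggs, x4 = servings of broccoli, x5 = servings of spinach.
Minimize 1.1x1 + 0.24x2 + 0.61x3 + 0.76x4 + 0.96x5 with:
  18x2 + 1x3 + 3x4 + 1x5 ≤ 13   (sugar)
  76x1 + 133x2 + 150x3 + 74x4 + 41x5 ≥ 391   (calories)
  34x2 + 1x3 + 14x4 + 7x5 ≥ 57   (carbohydrate)
  1x1 + 0.4x2 + 1.9x3 + 1.3x4 + 6.8x5 ≥ 14.6   (iron)
  x1, x2, x3, x4, x5 ≥ 0.
The optimal basis is {bananas, eggs, broccoli, spinach}; tuna drops out. Binding constraints: sugar, calories, carbohydrate, iron.
So bananas = 0.09264 servings, eggs = 0.6118 servings, broccoli = 3.115 servings, spinach = 1.375 servings.
Cost = 0.24·0.09264 + 0.61·0.6118 + 0.76·3.115 + 0.96·1.375 = 4.0828.

$4.08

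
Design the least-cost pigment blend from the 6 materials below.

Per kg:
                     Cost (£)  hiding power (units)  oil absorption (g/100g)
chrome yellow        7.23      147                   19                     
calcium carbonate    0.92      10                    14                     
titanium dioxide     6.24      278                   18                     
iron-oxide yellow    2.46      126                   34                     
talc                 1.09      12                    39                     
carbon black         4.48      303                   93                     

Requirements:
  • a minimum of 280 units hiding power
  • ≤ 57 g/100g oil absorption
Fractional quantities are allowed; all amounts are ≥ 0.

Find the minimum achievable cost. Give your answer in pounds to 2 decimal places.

Let x1 = kg of chrome yellow, x2 = kg of calcium carbonate, x3 = kg of titanium dioxide, x4 = kg of iron-oxide yellow, x5 = kg of talc, x6 = kg of carbon black.
Minimise 7.23x1 + 0.92x2 + 6.24x3 + 2.46x4 + 1.09x5 + 4.48x6 s.t.:
  147x1 + 10x2 + 278x3 + 126x4 + 12x5 + 303x6 ≥ 280   (hiding power)
  19x1 + 14x2 + 18x3 + 34x4 + 39x5 + 93x6 ≤ 57   (oil absorption)
  x1, x2, x3, x4, x5, x6 ≥ 0.
At the optimum only titanium dioxide, carbon black are positive (chrome yellow, calcium carbonate, iron-oxide yellow, talc = 0). The hiding power and oil absorption requirements are met with equality.
Optimal quantities: titanium dioxide = 0.4299 kg, carbon black = 0.5297 kg.
Total cost: 6.24·0.4299 + 4.48·0.5297 = 5.0556.

£5.06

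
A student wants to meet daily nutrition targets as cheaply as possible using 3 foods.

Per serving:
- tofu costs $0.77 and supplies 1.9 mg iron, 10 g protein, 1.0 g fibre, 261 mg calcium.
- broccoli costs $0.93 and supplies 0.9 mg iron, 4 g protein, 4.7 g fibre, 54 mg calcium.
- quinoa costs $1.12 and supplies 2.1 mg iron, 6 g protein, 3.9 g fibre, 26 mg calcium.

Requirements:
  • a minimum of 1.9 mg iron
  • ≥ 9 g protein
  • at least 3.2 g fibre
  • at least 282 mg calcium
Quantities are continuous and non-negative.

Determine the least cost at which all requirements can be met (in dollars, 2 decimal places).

$1.20

Let x1 = servings of tofu, x2 = servings of broccoli, x3 = servings of quinoa.
min 0.77x1 + 0.93x2 + 1.12x3 s.t.:
  1.9x1 + 0.9x2 + 2.1x3 ≥ 1.9   (iron)
  10x1 + 4x2 + 6x3 ≥ 9   (protein)
  1x1 + 4.7x2 + 3.9x3 ≥ 3.2   (fibre)
  261x1 + 54x2 + 26x3 ≥ 282   (calcium)
  x1, x2, x3 ≥ 0.
The optimal basis is {tofu, broccoli}; quinoa drops out. Binding constraints: fibre and calcium.
Solving gives x1 = 0.9829, x2 = 0.4717.
Total cost: 0.77·0.9829 + 0.93·0.4717 = 1.1955.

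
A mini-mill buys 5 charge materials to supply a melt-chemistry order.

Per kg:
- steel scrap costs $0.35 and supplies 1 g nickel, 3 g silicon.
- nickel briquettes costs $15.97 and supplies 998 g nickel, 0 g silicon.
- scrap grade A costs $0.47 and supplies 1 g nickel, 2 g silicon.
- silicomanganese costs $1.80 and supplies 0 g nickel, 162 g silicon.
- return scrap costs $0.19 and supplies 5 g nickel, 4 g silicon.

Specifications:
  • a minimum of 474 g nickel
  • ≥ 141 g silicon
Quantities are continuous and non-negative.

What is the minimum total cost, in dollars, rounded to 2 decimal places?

Treat it as an LP. Let x1 = kg of steel scrap, x2 = kg of nickel briquettes, x3 = kg of scrap grade A, x4 = kg of silicomanganese, x5 = kg of return scrap.
Minimize 0.35x1 + 15.97x2 + 0.47x3 + 1.8x4 + 0.19x5 with:
  1x1 + 998x2 + 1x3 + 5x5 ≥ 474   (nickel)
  3x1 + 2x3 + 162x4 + 4x5 ≥ 141   (silicon)
  x1, x2, x3, x4, x5 ≥ 0.
The cheapest feasible vertex uses only nickel briquettes, silicomanganese; steel scrap, scrap grade A, return scrap are not used. There the nickel and silicon constraints are tight.
Solving gives x2 = 0.4749, x4 = 0.8704.
Hence cost = 15.97·0.4749 + 1.8·0.8704 = $9.1509.

$9.15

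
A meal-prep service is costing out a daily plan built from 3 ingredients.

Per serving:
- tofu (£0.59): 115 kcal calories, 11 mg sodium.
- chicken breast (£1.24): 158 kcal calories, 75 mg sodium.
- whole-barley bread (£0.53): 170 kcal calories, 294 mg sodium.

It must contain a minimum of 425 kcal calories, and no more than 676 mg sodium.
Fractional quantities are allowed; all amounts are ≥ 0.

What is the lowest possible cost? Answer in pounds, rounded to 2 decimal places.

Let x1 = servings of tofu, x2 = servings of chicken breast, x3 = servings of whole-barley bread.
Minimise 0.59x1 + 1.24x2 + 0.53x3 subject to:
  115x1 + 158x2 + 170x3 ≥ 425   (calories)
  11x1 + 75x2 + 294x3 ≤ 676   (sodium)
  x1, x2, x3 ≥ 0.
The cheapest feasible vertex uses only tofu, whole-barley bread; chicken breast is not used. The calories and sodium requirements are met with equality.
So tofu = 0.314 servings, whole-barley bread = 2.288 servings.
Cost = 0.59·0.314 + 0.53·2.288 = 1.3979.

£1.40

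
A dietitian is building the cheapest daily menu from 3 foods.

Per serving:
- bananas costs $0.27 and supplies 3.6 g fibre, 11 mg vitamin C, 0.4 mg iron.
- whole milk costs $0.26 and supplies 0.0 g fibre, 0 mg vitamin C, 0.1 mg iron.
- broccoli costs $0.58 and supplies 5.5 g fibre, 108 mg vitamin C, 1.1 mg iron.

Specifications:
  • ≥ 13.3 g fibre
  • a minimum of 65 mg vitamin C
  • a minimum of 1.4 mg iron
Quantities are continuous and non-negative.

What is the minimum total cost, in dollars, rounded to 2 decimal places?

This is a linear program. Let x1 = servings of bananas, x2 = servings of whole milk, x3 = servings of broccoli.
Minimize 0.27x1 + 0.26x2 + 0.58x3 with:
  3.6x1 + 5.5x3 ≥ 13.3   (fibre)
  11x1 + 108x3 ≥ 65   (vitamin C)
  0.4x1 + 0.1x2 + 1.1x3 ≥ 1.4   (iron)
  x1, x2, x3 ≥ 0.
The optimal basis is {bananas, broccoli}; whole milk drops out. The fibre and vitamin C requirements are met with equality.
Solving gives x1 = 3.286, x3 = 0.2671.
Total cost: 0.27·3.286 + 0.58·0.2671 = 1.0421.

$1.04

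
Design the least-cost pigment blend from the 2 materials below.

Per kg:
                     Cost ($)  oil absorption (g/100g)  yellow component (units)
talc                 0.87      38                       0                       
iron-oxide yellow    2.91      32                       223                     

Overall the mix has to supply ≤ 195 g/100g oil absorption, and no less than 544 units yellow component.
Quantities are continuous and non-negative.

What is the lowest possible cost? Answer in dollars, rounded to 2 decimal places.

$7.10

This is a linear program. Let x1 = kg of talc, x2 = kg of iron-oxide yellow.
min 0.87x1 + 2.91x2 with:
  38x1 + 32x2 ≤ 195   (oil absorption)
  223x2 ≥ 544   (yellow component)
  x1, x2 ≥ 0.
The cheapest feasible vertex uses only iron-oxide yellow; talc is not used. The yellow component requirement is met with equality.
Solving gives x2 = 2.439.
Cost = 2.91·2.439 = 7.0975.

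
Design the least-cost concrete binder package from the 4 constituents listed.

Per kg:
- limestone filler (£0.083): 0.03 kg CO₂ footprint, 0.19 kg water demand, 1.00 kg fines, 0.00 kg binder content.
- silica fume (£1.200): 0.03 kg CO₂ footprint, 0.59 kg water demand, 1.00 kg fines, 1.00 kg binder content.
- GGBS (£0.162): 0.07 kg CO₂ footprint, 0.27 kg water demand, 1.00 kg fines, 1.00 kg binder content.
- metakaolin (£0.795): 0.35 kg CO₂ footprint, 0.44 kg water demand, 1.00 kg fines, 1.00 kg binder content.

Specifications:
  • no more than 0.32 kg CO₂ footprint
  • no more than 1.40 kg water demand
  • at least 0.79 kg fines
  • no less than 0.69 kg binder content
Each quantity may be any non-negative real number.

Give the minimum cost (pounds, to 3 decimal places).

This is a linear program. Let x1 = kg of limestone filler, x2 = kg of silica fume, x3 = kg of GGBS, x4 = kg of metakaolin.
min 0.083x1 + 1.2x2 + 0.162x3 + 0.795x4 subject to:
  0.03x1 + 0.03x2 + 0.07x3 + 0.35x4 ≤ 0.32   (CO₂ footprint)
  0.19x1 + 0.59x2 + 0.27x3 + 0.44x4 ≤ 1.4   (water demand)
  1x1 + 1x2 + 1x3 + 1x4 ≥ 0.79   (fines)
  1x2 + 1x3 + 1x4 ≥ 0.69   (binder content)
  x1, x2, x3, x4 ≥ 0.
At the optimum only limestone filler, GGBS are positive (silica fume, metakaolin = 0). Binding constraints: fines and binder content.
Solving gives x1 = 0.1, x3 = 0.69.
Total cost: 0.083·0.1 + 0.162·0.69 = 0.12008.

£0.120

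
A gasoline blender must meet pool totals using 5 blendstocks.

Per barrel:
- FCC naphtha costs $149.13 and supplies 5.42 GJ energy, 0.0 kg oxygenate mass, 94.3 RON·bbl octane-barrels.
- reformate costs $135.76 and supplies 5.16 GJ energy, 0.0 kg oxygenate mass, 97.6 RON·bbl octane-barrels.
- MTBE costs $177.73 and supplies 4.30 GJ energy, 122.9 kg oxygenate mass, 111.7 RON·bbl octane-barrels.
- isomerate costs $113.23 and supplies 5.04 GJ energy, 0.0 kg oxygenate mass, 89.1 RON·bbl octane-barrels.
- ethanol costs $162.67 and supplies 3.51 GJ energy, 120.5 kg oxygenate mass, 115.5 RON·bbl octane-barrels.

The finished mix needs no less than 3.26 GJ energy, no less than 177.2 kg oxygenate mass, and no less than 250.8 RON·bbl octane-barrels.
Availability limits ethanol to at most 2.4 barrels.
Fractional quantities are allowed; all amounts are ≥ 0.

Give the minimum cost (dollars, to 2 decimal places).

Set it up as a linear program. Let x1 = barrels of FCC naphtha, x2 = barrels of reformate, x3 = barrels of MTBE, x4 = barrels of isomerate, x5 = barrels of ethanol.
Minimise 149.13x1 + 135.76x2 + 177.73x3 + 113.23x4 + 162.67x5 s.t.:
  5.42x1 + 5.16x2 + 4.3x3 + 5.04x4 + 3.51x5 ≥ 3.26   (energy)
  122.9x3 + 120.5x5 ≥ 177.2   (oxygenate mass)
  94.3x1 + 97.6x2 + 111.7x3 + 89.1x4 + 115.5x5 ≥ 250.8   (octane-barrels)
  x5 ≤ 2.4
  x1, x2, x3, x4, x5 ≥ 0.
The optimal basis is {isomerate, ethanol}; FCC naphtha, reformate, MTBE drop out. The oxygenate mass and octane-barrels requirements are met with equality.
Optimal quantities: isomerate = 0.90856 barrels, ethanol = 1.47054 barrels.
Hence cost = 113.23·0.90856 + 162.67·1.47054 = $342.0890.

$342.09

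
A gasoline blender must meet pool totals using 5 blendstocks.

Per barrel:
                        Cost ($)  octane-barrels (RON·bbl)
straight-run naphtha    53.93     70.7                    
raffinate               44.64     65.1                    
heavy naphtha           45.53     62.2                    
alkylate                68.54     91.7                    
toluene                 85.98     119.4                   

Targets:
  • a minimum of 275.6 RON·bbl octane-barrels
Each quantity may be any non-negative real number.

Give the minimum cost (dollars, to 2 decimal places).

$188.98

Let x1 = barrels of straight-run naphtha, x2 = barrels of raffinate, x3 = barrels of heavy naphtha, x4 = barrels of alkylate, x5 = barrels of toluene.
min 53.93x1 + 44.64x2 + 45.53x3 + 68.54x4 + 85.98x5 subject to:
  70.7x1 + 65.1x2 + 62.2x3 + 91.7x4 + 119.4x5 ≥ 275.6   (octane-barrels)
  x1, x2, x3, x4, x5 ≥ 0.
The optimal basis is {raffinate}; straight-run naphtha, heavy naphtha, alkylate, toluene drop out. The octane-barrels requirement is met with equality.
So raffinate = 4.2335 barrels.
Hence cost = 44.64·4.2335 = $188.9834.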